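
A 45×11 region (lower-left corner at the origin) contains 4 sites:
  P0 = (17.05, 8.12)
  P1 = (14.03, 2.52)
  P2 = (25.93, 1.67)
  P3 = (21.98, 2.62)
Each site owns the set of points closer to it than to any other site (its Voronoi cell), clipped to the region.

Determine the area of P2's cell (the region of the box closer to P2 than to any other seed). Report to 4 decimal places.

Area of P2's cell: 222.6191

1. box [0,45]×[0,11]: [(0, 0) (45, 0) (45, 11) (0, 11)]
2. ⊥bis P2·P0 via (21.49,4.895): [(17.9345, 0) (45, 0) (45, 11) (25.9244, 11)]  |A|=253.7761
3. ⊥bis P2·P1 via (19.98,2.095): [(20.0371, 2.8948) (19.8304, 0) (45, 0) (45, 11) (25.9244, 11)]  |A|=251.0321
4. ⊥bis P2·P3 via (23.955,2.145): [(23.4391, 0) (45, 0) (45, 11) (26.0847, 11)]  |A|=222.6191
5. canonical 4-gon: [(23.4391, 0) (45, 0) (45, 11) (26.0847, 11)]
6. shoelace: 222.6191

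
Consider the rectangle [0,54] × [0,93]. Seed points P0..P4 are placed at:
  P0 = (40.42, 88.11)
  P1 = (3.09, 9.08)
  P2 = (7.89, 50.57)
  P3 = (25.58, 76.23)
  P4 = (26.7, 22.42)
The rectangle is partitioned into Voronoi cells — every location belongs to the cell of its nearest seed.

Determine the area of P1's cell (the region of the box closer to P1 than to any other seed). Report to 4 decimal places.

Area of P1's cell: 459.9695

1. box [0,54]×[0,93]: [(0, 0) (54, 0) (54, 93) (0, 93)]
2. ⊥bis P1·P0 via (21.755,48.595): [(0, 58.871) (0, 0) (54, 0) (54, 33.364)]  |A|=2490.3457
3. ⊥bis P1·P2 via (5.49,29.825): [(0, 30.4601) (0, 0) (54, 0) (54, 24.2129)]  |A|=1476.1708
4. ⊥bis P1·P3 via (14.335,42.655): [(0, 30.4601) (0, 0) (54, 0) (54, 24.2129)]  |A|=1476.1708
5. ⊥bis P1·P4 via (14.895,15.75): [(7.044, 29.6452) (0, 30.4601) (0, 0) (23.794, 0)]  |A|=459.9695
6. canonical 4-gon: [(7.044, 29.6452) (0, 30.4601) (0, 0) (23.794, 0)]
7. shoelace: 459.9695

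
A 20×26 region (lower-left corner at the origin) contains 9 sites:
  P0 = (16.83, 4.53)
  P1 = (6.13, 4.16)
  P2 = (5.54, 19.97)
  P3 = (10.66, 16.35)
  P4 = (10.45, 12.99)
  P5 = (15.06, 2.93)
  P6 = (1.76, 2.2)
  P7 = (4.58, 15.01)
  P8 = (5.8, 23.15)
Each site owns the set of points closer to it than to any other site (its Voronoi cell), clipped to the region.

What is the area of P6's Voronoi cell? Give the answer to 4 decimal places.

Area of P6's cell: 30.3848

1. box [0,20]×[0,26]: [(0, 0) (20, 0) (20, 26) (0, 26)]
2. ⊥bis P6·P0 via (9.295,3.365): [(0, 0) (9.8153, 0) (5.7954, 26) (0, 26)]  |A|=202.9382
3. ⊥bis P6·P1 via (3.945,3.18): [(0, 11.9757) (0, 0) (5.3713, 0)]  |A|=32.1625
4. ⊥bis P6·P2 via (3.65,11.085): [(0.0567, 11.8494) (0, 11.8614) (0, 0) (5.3713, 0)]  |A|=32.1592
5. ⊥bis P6·P3 via (6.21,9.275): [(0.0567, 11.8494) (0, 11.8614) (0, 0) (5.3713, 0)]  |A|=32.1592
6. ⊥bis P6·P4 via (6.105,7.595): [(0.0567, 11.8494) (0, 11.8614) (0, 0) (5.3713, 0)]  |A|=32.1592
7. ⊥bis P6·P5 via (8.41,2.565): [(0.0567, 11.8494) (0, 11.8614) (0, 0) (5.3713, 0)]  |A|=32.1592
8. ⊥bis P6·P7 via (3.17,8.605): [(1.3302, 9.01) (0, 9.3028) (0, 0) (5.3713, 0)]  |A|=30.3848
9. ⊥bis P6·P8 via (3.78,12.675): [(1.3302, 9.01) (0, 9.3028) (0, 0) (5.3713, 0)]  |A|=30.3848
10. canonical 4-gon: [(1.3302, 9.01) (0, 9.3028) (0, 0) (5.3713, 0)]
11. shoelace: 30.3848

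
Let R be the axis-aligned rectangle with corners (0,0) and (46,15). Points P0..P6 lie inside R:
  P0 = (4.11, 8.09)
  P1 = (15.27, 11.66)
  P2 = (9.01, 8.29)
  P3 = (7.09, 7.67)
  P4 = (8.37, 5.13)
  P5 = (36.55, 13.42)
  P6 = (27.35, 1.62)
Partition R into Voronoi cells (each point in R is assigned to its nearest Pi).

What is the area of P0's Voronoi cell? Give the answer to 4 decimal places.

Area of P0's cell: 75.6200

1. box [0,46]×[0,15]: [(0, 0) (46, 0) (46, 15) (0, 15)]
2. ⊥bis P0·P1 via (9.69,9.875): [(0, 0) (12.8489, 0) (8.0506, 15) (0, 15)]  |A|=156.7462
3. ⊥bis P0·P2 via (6.56,8.19): [(0, 0) (6.8943, 0) (6.282, 15) (0, 15)]  |A|=98.8224
4. ⊥bis P0·P3 via (5.6,7.88): [(0, 0) (4.4894, 0) (6.3542, 13.2314) (6.282, 15) (0, 15)]  |A|=82.9124
5. ⊥bis P0·P4 via (6.24,6.61): [(0, 0) (1.6471, 0) (5.2126, 5.1314) (6.3542, 13.2314) (6.282, 15) (0, 15)]  |A|=75.62
6. ⊥bis P0·P5 via (20.33,10.755): [(0, 0) (1.6471, 0) (5.2126, 5.1314) (6.3542, 13.2314) (6.282, 15) (0, 15)]  |A|=75.62
7. ⊥bis P0·P6 via (15.73,4.855): [(0, 0) (1.6471, 0) (5.2126, 5.1314) (6.3542, 13.2314) (6.282, 15) (0, 15)]  |A|=75.62
8. canonical 6-gon: [(0, 0) (1.6471, 0) (5.2126, 5.1314) (6.3542, 13.2314) (6.282, 15) (0, 15)]
9. shoelace: 75.62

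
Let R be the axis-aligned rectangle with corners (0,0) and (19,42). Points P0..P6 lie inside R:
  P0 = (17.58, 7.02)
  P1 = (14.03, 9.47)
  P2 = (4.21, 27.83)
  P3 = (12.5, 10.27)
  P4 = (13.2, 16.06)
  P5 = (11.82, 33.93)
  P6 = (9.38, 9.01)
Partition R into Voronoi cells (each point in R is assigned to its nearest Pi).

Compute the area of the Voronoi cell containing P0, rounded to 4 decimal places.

Area of P0's cell: 54.9428

1. box [0,19]×[0,42]: [(0, 0) (19, 0) (19, 42) (0, 42)]
2. ⊥bis P0·P1 via (15.805,8.245): [(10.1148, 0) (19, 0) (19, 12.8745)]  |A|=57.1963
3. ⊥bis P0·P2 via (10.895,17.425): [(10.1148, 0) (19, 0) (19, 12.8745)]  |A|=57.1963
4. ⊥bis P0·P3 via (15.04,8.645): [(10.1148, 0) (19, 0) (19, 12.8745)]  |A|=57.1963
5. ⊥bis P0·P4 via (15.39,11.54): [(10.1148, 0) (19, 0) (19, 12.8745)]  |A|=57.1963
6. ⊥bis P0·P5 via (14.7,20.475): [(10.1148, 0) (19, 0) (19, 12.8745)]  |A|=57.1963
7. ⊥bis P0·P6 via (13.48,8.015): [(12.3051, 3.1737) (11.5349, 0) (19, 0) (19, 12.8745)]  |A|=54.9428
8. canonical 4-gon: [(12.3051, 3.1737) (11.5349, 0) (19, 0) (19, 12.8745)]
9. shoelace: 54.9428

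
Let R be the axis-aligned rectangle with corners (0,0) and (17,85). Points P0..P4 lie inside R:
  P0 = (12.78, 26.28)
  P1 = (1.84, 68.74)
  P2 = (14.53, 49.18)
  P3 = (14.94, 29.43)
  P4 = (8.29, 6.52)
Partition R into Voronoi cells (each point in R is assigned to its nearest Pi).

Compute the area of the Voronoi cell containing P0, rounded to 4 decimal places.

1. box [0,17]×[0,85]: [(0, 0) (17, 0) (17, 85) (0, 85)]
2. ⊥bis P0·P1 via (7.31,47.51): [(0, 45.6265) (0, 0) (17, 0) (17, 50.0067)]  |A|=812.8823
3. ⊥bis P0·P2 via (13.655,37.73): [(0, 38.7735) (0, 0) (17, 0) (17, 37.4744)]  |A|=648.107
4. ⊥bis P0·P3 via (13.86,27.855): [(0, 37.359) (0, 0) (17, 0) (17, 25.7019)]  |A|=536.0173
5. ⊥bis P0·P4 via (10.535,16.4): [(0, 37.359) (0, 18.7938) (17, 14.931) (17, 25.7019)]  |A|=249.3564
6. canonical 4-gon: [(0, 37.359) (0, 18.7938) (17, 14.931) (17, 25.7019)]
7. shoelace: 249.3564

Area of P0's cell: 249.3564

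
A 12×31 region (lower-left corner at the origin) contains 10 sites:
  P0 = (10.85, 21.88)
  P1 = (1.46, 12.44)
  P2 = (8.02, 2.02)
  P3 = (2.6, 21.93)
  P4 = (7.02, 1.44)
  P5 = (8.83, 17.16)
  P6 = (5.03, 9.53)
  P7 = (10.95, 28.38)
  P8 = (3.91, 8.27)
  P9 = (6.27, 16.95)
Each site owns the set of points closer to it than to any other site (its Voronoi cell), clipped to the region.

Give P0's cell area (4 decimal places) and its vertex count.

Area of P0's cell: 28.5377 (5 vertices)

1. box [0,12]×[0,31]: [(0, 0) (12, 0) (12, 31) (0, 31)]
2. ⊥bis P0·P1 via (6.155,17.16): [(0, 23.2824) (12, 11.346) (12, 31) (0, 31)]  |A|=164.2299
3. ⊥bis P0·P2 via (9.435,11.95): [(0, 23.2824) (11.7201, 11.6244) (12, 11.5845) (12, 31) (0, 31)]  |A|=164.1965
4. ⊥bis P0·P3 via (6.725,21.905): [(6.693, 16.6249) (11.7201, 11.6244) (12, 11.5845) (12, 31) (6.7801, 31)]  |A|=89.6369
5. ⊥bis P0·P4 via (8.935,11.66): [(6.693, 16.6249) (11.7201, 11.6244) (12, 11.5845) (12, 31) (6.7801, 31)]  |A|=89.6369
6. ⊥bis P0·P5 via (9.84,19.52): [(6.7186, 20.8558) (12, 18.5956) (12, 31) (6.7801, 31)]  |A|=59.2317
7. ⊥bis P0·P6 via (7.94,15.705): [(6.7186, 20.8558) (12, 18.5956) (12, 31) (6.7801, 31)]  |A|=59.2317
8. ⊥bis P0·P7 via (10.9,25.13): [(6.7449, 25.1939) (6.7186, 20.8558) (12, 18.5956) (12, 25.1131)]  |A|=28.6101
9. ⊥bis P0·P8 via (7.38,15.075): [(6.7449, 25.1939) (6.7186, 20.8558) (12, 18.5956) (12, 25.1131)]  |A|=28.6101
10. ⊥bis P0·P9 via (8.56,19.415): [(6.7449, 25.1939) (6.7203, 21.1241) (7.2571, 20.6254) (12, 18.5956) (12, 25.1131)]  |A|=28.5377
11. canonical 5-gon: [(6.7449, 25.1939) (6.7203, 21.1241) (7.2571, 20.6254) (12, 18.5956) (12, 25.1131)]
12. shoelace: 28.5377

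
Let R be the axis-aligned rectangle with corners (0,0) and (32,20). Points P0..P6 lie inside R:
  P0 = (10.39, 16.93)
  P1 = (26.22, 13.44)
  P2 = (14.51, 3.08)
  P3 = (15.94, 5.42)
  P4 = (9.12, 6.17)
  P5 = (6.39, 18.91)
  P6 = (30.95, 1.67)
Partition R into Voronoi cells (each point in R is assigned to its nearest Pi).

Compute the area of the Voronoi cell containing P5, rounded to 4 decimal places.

Area of P5's cell: 62.4470

1. box [0,32]×[0,20]: [(0, 0) (32, 0) (32, 20) (0, 20)]
2. ⊥bis P5·P0 via (8.39,17.92): [(0, 0.9705) (9.4196, 20) (0, 20)]  |A|=89.6251
3. ⊥bis P5·P1 via (16.305,16.175): [(0, 0.9705) (9.4196, 20) (0, 20)]  |A|=89.6251
4. ⊥bis P5·P2 via (10.45,10.995): [(0, 5.6347) (3.0945, 7.222) (9.4196, 20) (0, 20)]  |A|=82.4085
5. ⊥bis P5·P3 via (11.165,12.165): [(0, 5.6347) (3.0945, 7.222) (9.4196, 20) (0, 20)]  |A|=82.4085
6. ⊥bis P5·P4 via (7.755,12.54): [(0, 10.8782) (5.4863, 12.0538) (9.4196, 20) (0, 20)]  |A|=62.447
7. ⊥bis P5·P6 via (18.67,10.29): [(0, 10.8782) (5.4863, 12.0538) (9.4196, 20) (0, 20)]  |A|=62.447
8. canonical 4-gon: [(0, 10.8782) (5.4863, 12.0538) (9.4196, 20) (0, 20)]
9. shoelace: 62.447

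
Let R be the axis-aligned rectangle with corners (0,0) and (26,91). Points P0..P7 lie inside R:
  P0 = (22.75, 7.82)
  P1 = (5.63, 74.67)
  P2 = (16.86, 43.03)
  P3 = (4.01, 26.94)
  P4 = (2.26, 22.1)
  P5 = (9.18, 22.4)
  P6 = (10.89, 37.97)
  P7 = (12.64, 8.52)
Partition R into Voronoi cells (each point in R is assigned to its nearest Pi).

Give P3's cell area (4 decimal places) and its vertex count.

1. box [0,26]×[0,91]: [(0, 0) (26, 0) (26, 91) (0, 91)]
2. ⊥bis P3·P0 via (13.38,17.38): [(0, 4.2659) (26, 29.7492) (26, 91) (0, 91)]  |A|=1923.8036
3. ⊥bis P3·P1 via (4.82,50.805): [(0, 50.9686) (0, 4.2659) (26, 29.7492) (26, 50.0861)]  |A|=871.5151
4. ⊥bis P3·P2 via (10.435,34.985): [(0, 43.3187) (0, 4.2659) (21.9551, 25.7847)]  |A|=428.7042
5. ⊥bis P3·P4 via (3.135,24.52): [(0, 43.3187) (0, 25.6535) (15.9407, 19.8898) (21.9551, 25.7847)]  |A|=258.2372
6. ⊥bis P3·P5 via (6.595,24.67): [(13.5021, 32.5355) (0, 43.3187) (0, 25.6535) (5.6612, 23.6066)]  |A|=152.5574
7. ⊥bis P3·P6 via (7.45,32.455): [(11.3146, 30.0445) (0, 37.102) (0, 25.6535) (5.6612, 23.6066)]  |A|=88.776
8. ⊥bis P3·P7 via (8.325,17.73): [(11.3146, 30.0445) (0, 37.102) (0, 25.6535) (5.6612, 23.6066)]  |A|=88.776
9. canonical 4-gon: [(11.3146, 30.0445) (0, 37.102) (0, 25.6535) (5.6612, 23.6066)]
10. shoelace: 88.776

Area of P3's cell: 88.7760 (4 vertices)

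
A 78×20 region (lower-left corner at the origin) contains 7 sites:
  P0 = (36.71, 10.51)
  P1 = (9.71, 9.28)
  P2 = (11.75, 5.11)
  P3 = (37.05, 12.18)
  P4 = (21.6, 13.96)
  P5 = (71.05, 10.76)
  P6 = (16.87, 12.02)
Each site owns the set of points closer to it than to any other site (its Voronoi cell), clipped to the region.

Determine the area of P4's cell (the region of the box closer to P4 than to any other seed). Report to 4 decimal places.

Area of P4's cell: 160.3335

1. box [0,78]×[0,20]: [(0, 0) (78, 0) (78, 20) (0, 20)]
2. ⊥bis P4·P0 via (29.155,12.235): [(0, 0) (26.3614, 0) (30.9279, 20) (0, 20)]  |A|=572.8938
3. ⊥bis P4·P1 via (15.655,11.62): [(20.2287, 0) (26.3614, 0) (30.9279, 20) (12.3566, 20)]  |A|=247.0409
4. ⊥bis P4·P2 via (16.675,9.535): [(16.3203, 9.9298) (25.242, 0) (26.3614, 0) (30.9279, 20) (12.3566, 20)]  |A|=222.1506
5. ⊥bis P4·P3 via (29.325,13.07): [(16.3203, 9.9298) (25.242, 0) (26.3614, 0) (29.304, 12.8874) (30.1234, 20) (12.3566, 20)]  |A|=219.2894
6. ⊥bis P4·P5 via (46.325,12.36): [(16.3203, 9.9298) (25.242, 0) (26.3614, 0) (29.304, 12.8874) (30.1234, 20) (12.3566, 20)]  |A|=219.2894
7. ⊥bis P4·P6 via (19.235,12.99): [(23.9924, 1.3908) (25.242, 0) (26.3614, 0) (29.304, 12.8874) (30.1234, 20) (16.3599, 20)]  |A|=160.3335
8. canonical 6-gon: [(23.9924, 1.3908) (25.242, 0) (26.3614, 0) (29.304, 12.8874) (30.1234, 20) (16.3599, 20)]
9. shoelace: 160.3335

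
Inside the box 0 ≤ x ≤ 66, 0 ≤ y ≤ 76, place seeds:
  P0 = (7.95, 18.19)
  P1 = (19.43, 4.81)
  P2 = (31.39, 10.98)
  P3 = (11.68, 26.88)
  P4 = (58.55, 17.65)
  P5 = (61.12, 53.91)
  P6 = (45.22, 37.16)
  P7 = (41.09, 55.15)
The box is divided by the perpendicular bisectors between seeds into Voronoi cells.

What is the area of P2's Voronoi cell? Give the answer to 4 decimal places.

Area of P2's cell: 531.5723

1. box [0,66]×[0,76]: [(0, 0) (66, 0) (66, 76) (0, 76)]
2. ⊥bis P2·P0 via (19.67,14.585): [(15.1837, 0) (66, 0) (66, 76) (38.5609, 76)]  |A|=2973.7044
3. ⊥bis P2·P1 via (25.41,7.895): [(20.5249, 17.3643) (29.4829, 0) (66, 0) (66, 76) (38.5609, 76)]  |A|=2849.5566
4. ⊥bis P2·P3 via (21.535,18.93): [(20.6808, 17.8711) (20.5249, 17.3643) (29.4829, 0) (66, 0) (66, 74.0498)]  |A|=2007.8632
5. ⊥bis P2·P4 via (44.97,14.315): [(38.6319, 40.1237) (20.6808, 17.8711) (20.5249, 17.3643) (29.4829, 0) (48.4855, 0)]  |A|=643.1875
6. ⊥bis P2·P5 via (46.255,32.445): [(39.3419, 37.2325) (37.39, 38.5842) (20.6808, 17.8711) (20.5249, 17.3643) (29.4829, 0) (48.4855, 0)]  |A|=640.8458
7. ⊥bis P2·P6 via (38.305,24.07): [(43.2108, 21.4784) (29.4535, 28.7459) (20.6808, 17.8711) (20.5249, 17.3643) (29.4829, 0) (48.4855, 0)]  |A|=531.5723
8. ⊥bis P2·P7 via (36.24,33.065): [(43.2108, 21.4784) (29.4535, 28.7459) (20.6808, 17.8711) (20.5249, 17.3643) (29.4829, 0) (48.4855, 0)]  |A|=531.5723
9. canonical 6-gon: [(43.2108, 21.4784) (29.4535, 28.7459) (20.6808, 17.8711) (20.5249, 17.3643) (29.4829, 0) (48.4855, 0)]
10. shoelace: 531.5723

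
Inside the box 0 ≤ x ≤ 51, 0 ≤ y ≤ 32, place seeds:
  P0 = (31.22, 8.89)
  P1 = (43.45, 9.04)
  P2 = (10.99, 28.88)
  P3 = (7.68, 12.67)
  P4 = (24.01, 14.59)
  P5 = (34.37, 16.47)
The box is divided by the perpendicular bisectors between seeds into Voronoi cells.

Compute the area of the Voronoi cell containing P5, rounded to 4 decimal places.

1. box [0,51]×[0,32]: [(0, 0) (51, 0) (51, 32) (0, 32)]
2. ⊥bis P5·P0 via (32.795,12.68): [(0, 26.3085) (51, 5.1146) (51, 32) (0, 32)]  |A|=830.7103
3. ⊥bis P5·P1 via (38.91,12.755): [(0, 26.3085) (37.3125, 10.8027) (51, 27.5299) (51, 32) (0, 32)]  |A|=677.3054
4. ⊥bis P5·P2 via (22.68,22.675): [(20.1614, 17.9301) (37.3125, 10.8027) (51, 27.5299) (51, 32) (27.6297, 32)]  |A|=425.558
5. ⊥bis P5·P3 via (21.025,14.57): [(20.4651, 18.5023) (20.5708, 17.76) (37.3125, 10.8027) (51, 27.5299) (51, 32) (27.6297, 32)]  |A|=425.415
6. ⊥bis P5·P4 via (29.19,15.53): [(26.5652, 29.9945) (29.4553, 14.0679) (37.3125, 10.8027) (51, 27.5299) (51, 32) (27.6297, 32)]  |A|=357.1288
7. canonical 6-gon: [(26.5652, 29.9945) (29.4553, 14.0679) (37.3125, 10.8027) (51, 27.5299) (51, 32) (27.6297, 32)]
8. shoelace: 357.1288

Area of P5's cell: 357.1288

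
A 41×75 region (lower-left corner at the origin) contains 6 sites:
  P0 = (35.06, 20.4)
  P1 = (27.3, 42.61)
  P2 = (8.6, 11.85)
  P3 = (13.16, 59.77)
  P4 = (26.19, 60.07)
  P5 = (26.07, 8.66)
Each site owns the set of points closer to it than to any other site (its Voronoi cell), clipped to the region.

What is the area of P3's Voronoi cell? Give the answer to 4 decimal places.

1. box [0,41]×[0,75]: [(0, 0) (41, 0) (41, 75) (0, 75)]
2. ⊥bis P3·P0 via (24.11,40.085): [(0, 26.6735) (41, 49.4803) (41, 75) (0, 75)]  |A|=1513.8472
3. ⊥bis P3·P1 via (20.23,51.19): [(0, 34.5203) (41, 68.3047) (41, 75) (0, 75)]  |A|=967.0882
4. ⊥bis P3·P2 via (10.88,35.81): [(0, 36.8453) (2.5295, 36.6046) (41, 68.3047) (41, 75) (0, 75)]  |A|=964.1476
5. ⊥bis P3·P4 via (19.675,59.92): [(0, 36.8453) (2.5295, 36.6046) (19.8826, 50.9037) (19.3278, 75) (0, 75)]  |A|=632.3441
6. ⊥bis P3·P5 via (19.615,34.215): [(0, 36.8453) (2.5295, 36.6046) (19.8826, 50.9037) (19.3278, 75) (0, 75)]  |A|=632.3441
7. canonical 5-gon: [(0, 36.8453) (2.5295, 36.6046) (19.8826, 50.9037) (19.3278, 75) (0, 75)]
8. shoelace: 632.3441

Area of P3's cell: 632.3441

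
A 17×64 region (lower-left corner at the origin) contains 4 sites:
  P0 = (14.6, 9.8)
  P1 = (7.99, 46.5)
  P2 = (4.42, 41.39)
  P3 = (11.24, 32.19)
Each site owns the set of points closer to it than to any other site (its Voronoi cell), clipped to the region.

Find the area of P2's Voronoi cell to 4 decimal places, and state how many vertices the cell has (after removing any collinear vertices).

Area of P2's cell: 103.8578 (3 vertices)

1. box [0,17]×[0,64]: [(0, 0) (17, 0) (17, 64) (0, 64)]
2. ⊥bis P2·P0 via (9.51,25.595): [(0, 22.5304) (17, 28.0087) (17, 64) (0, 64)]  |A|=658.4181
3. ⊥bis P2·P1 via (6.205,43.945): [(0, 48.28) (0, 22.5304) (17, 28.0087) (17, 36.4033)]  |A|=290.226
4. ⊥bis P2·P3 via (7.83,36.79): [(12.0106, 39.8891) (0, 48.28) (0, 30.9856)]  |A|=103.8578
5. canonical 3-gon: [(12.0106, 39.8891) (0, 48.28) (0, 30.9856)]
6. shoelace: 103.8578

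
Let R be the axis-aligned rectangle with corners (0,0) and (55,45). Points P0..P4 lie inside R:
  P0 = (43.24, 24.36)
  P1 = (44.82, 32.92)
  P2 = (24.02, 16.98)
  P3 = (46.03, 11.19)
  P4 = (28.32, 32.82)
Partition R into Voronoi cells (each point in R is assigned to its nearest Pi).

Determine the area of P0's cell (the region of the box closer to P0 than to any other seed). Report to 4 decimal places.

Area of P0's cell: 221.0918

1. box [0,55]×[0,45]: [(0, 0) (55, 0) (55, 45) (0, 45)]
2. ⊥bis P0·P1 via (44.03,28.64): [(0, 36.767) (0, 0) (55, 0) (55, 26.6152)]  |A|=1743.0104
3. ⊥bis P0·P2 via (33.63,20.67): [(29.543, 31.314) (41.5668, 0) (55, 0) (55, 26.6152)]  |A|=549.0958
4. ⊥bis P0·P3 via (44.635,17.775): [(29.543, 31.314) (35.4858, 15.8368) (55, 19.9708) (55, 26.6152)]  |A|=247.8696
5. ⊥bis P0·P4 via (35.78,28.59): [(36.5873, 30.0138) (32.6849, 23.1314) (35.4858, 15.8368) (55, 19.9708) (55, 26.6152)]  |A|=221.0918
6. canonical 5-gon: [(36.5873, 30.0138) (32.6849, 23.1314) (35.4858, 15.8368) (55, 19.9708) (55, 26.6152)]
7. shoelace: 221.0918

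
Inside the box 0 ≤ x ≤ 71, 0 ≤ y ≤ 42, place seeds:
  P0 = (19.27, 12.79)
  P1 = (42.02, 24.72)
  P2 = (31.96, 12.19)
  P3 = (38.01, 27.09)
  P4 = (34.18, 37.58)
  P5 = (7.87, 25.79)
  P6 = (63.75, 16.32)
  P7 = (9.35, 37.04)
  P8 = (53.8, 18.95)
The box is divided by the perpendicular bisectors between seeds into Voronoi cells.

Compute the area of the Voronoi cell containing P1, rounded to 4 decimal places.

Area of P1's cell: 227.4038

1. box [0,71]×[0,42]: [(0, 0) (71, 0) (71, 42) (0, 42)]
2. ⊥bis P1·P0 via (30.645,18.755): [(40.48, 0) (71, 0) (71, 42) (18.4554, 42)]  |A|=1744.3553
3. ⊥bis P1·P2 via (36.99,18.455): [(26.3027, 27.0355) (59.9762, 0) (71, 0) (71, 42) (18.4554, 42)]  |A|=1480.8109
4. ⊥bis P1·P3 via (40.015,25.905): [(36.0554, 19.2054) (59.9762, 0) (71, 0) (71, 42) (49.5275, 42)]  |A|=1084.4239
5. ⊥bis P1·P4 via (38.1,31.15): [(45.9396, 35.9294) (36.0554, 19.2054) (59.9762, 0) (71, 0) (71, 42) (55.8973, 42)]  |A|=1065.0895
6. ⊥bis P1·P5 via (24.945,25.255): [(45.9396, 35.9294) (36.0554, 19.2054) (59.9762, 0) (71, 0) (71, 42) (55.8973, 42)]  |A|=1065.0895
7. ⊥bis P1·P6 via (52.885,20.52): [(45.9396, 35.9294) (36.0554, 19.2054) (48.5111, 9.205) (61.1884, 42) (55.8973, 42)]  |A|=381.1984
8. ⊥bis P1·P7 via (25.685,30.88): [(45.9396, 35.9294) (36.0554, 19.2054) (48.5111, 9.205) (61.1884, 42) (55.8973, 42)]  |A|=381.1984
9. ⊥bis P1·P8 via (47.91,21.835): [(45.9396, 35.9294) (36.0554, 19.2054) (43.6395, 13.1163) (57.7871, 42) (55.8973, 42)]  |A|=227.4038
10. canonical 5-gon: [(45.9396, 35.9294) (36.0554, 19.2054) (43.6395, 13.1163) (57.7871, 42) (55.8973, 42)]
11. shoelace: 227.4038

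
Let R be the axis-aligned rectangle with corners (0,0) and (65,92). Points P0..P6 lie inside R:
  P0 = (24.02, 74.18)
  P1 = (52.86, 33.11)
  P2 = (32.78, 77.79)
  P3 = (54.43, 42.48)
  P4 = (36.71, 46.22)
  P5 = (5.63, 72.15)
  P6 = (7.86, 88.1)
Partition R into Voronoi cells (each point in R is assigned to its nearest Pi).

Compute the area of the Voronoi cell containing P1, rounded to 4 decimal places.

Area of P1's cell: 1398.3270

1. box [0,65]×[0,92]: [(0, 0) (65, 0) (65, 92) (0, 92)]
2. ⊥bis P1·P0 via (38.44,53.645): [(0, 26.6518) (0, 0) (65, 0) (65, 72.2958)]  |A|=3215.7995
3. ⊥bis P1·P2 via (42.82,55.45): [(37.7934, 53.191) (0, 26.6518) (0, 0) (65, 0) (65, 65.4181)]  |A|=3122.2394
4. ⊥bis P1·P3 via (53.645,37.795): [(23.146, 42.9053) (0, 26.6518) (0, 0) (65, 0) (65, 35.8924)]  |A|=2453.9841
5. ⊥bis P1·P4 via (44.785,39.665): [(44.5096, 39.3257) (12.5864, 0) (65, 0) (65, 35.8924)]  |A|=1398.327
6. ⊥bis P1·P5 via (29.245,52.63): [(44.5096, 39.3257) (12.5864, 0) (65, 0) (65, 35.8924)]  |A|=1398.327
7. ⊥bis P1·P6 via (30.36,60.605): [(44.5096, 39.3257) (12.5864, 0) (65, 0) (65, 35.8924)]  |A|=1398.327
8. canonical 4-gon: [(44.5096, 39.3257) (12.5864, 0) (65, 0) (65, 35.8924)]
9. shoelace: 1398.327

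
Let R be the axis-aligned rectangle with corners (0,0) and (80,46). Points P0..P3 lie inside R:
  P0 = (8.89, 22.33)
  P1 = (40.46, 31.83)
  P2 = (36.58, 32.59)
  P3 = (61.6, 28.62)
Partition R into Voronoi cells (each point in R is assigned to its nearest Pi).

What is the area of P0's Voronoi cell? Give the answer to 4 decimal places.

1. box [0,80]×[0,46]: [(0, 0) (80, 0) (80, 46) (0, 46)]
2. ⊥bis P0·P1 via (24.675,27.08): [(0, 0) (32.8239, 0) (18.9816, 46) (0, 46)]  |A|=1191.5264
3. ⊥bis P0·P2 via (22.735,27.46): [(0, 0) (32.8239, 0) (32.4525, 1.234) (15.8654, 46) (0, 46)]  |A|=1121.7751
4. ⊥bis P0·P3 via (35.245,25.475): [(0, 0) (32.8239, 0) (32.4525, 1.234) (15.8654, 46) (0, 46)]  |A|=1121.7751
5. canonical 5-gon: [(0, 0) (32.8239, 0) (32.4525, 1.234) (15.8654, 46) (0, 46)]
6. shoelace: 1121.7751

Area of P0's cell: 1121.7751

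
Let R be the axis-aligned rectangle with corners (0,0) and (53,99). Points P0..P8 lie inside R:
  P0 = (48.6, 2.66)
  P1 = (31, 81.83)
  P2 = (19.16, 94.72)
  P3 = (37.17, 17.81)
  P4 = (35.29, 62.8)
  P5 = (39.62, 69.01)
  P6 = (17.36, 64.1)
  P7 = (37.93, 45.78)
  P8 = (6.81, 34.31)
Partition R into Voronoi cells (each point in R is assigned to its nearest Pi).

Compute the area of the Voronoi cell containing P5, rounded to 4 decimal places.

1. box [0,53]×[0,99]: [(0, 0) (53, 0) (53, 99) (0, 99)]
2. ⊥bis P5·P0 via (44.11,35.835): [(0, 29.865) (53, 37.0382) (53, 99) (0, 99)]  |A|=3474.0646
3. ⊥bis P5·P1 via (35.31,75.42): [(0, 51.678) (0, 29.865) (53, 37.0382) (53, 87.3145)]  |A|=1910.367
4. ⊥bis P5·P2 via (29.39,81.865): [(0, 51.678) (0, 29.865) (53, 37.0382) (53, 87.3145)]  |A|=1910.367
5. ⊥bis P5·P3 via (38.395,43.41): [(0, 51.678) (0, 45.2473) (53, 42.7111) (53, 87.3145)]  |A|=1352.4051
6. ⊥bis P5·P4 via (37.455,65.905): [(29.4549, 71.4831) (53, 55.0661) (53, 87.3145)]  |A|=379.646
7. ⊥bis P5·P6 via (28.49,66.555): [(29.4549, 71.4831) (53, 55.0661) (53, 87.3145)]  |A|=379.646
8. ⊥bis P5·P7 via (38.775,57.395): [(29.4549, 71.4831) (50.9279, 56.5109) (53, 56.3601) (53, 87.3145)]  |A|=378.3053
9. ⊥bis P5·P8 via (23.215,51.66): [(29.4549, 71.4831) (50.9279, 56.5109) (53, 56.3601) (53, 87.3145)]  |A|=378.3053
10. canonical 4-gon: [(29.4549, 71.4831) (50.9279, 56.5109) (53, 56.3601) (53, 87.3145)]
11. shoelace: 378.3053

Area of P5's cell: 378.3053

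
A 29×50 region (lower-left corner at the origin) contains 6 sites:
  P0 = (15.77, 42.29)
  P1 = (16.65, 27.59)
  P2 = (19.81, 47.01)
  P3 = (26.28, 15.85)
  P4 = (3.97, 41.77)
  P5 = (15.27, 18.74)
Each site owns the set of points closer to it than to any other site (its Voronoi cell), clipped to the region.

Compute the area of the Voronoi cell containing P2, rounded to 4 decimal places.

1. box [0,29]×[0,50]: [(0, 0) (29, 0) (29, 50) (0, 50)]
2. ⊥bis P2·P0 via (17.79,44.65): [(29, 35.055) (29, 50) (11.5395, 50)]  |A|=130.4735
3. ⊥bis P2·P1 via (18.23,37.3): [(28.2895, 35.6631) (29, 35.5475) (29, 50) (11.5395, 50)]  |A|=130.2986
4. ⊥bis P2·P3 via (23.045,31.43): [(28.2895, 35.6631) (29, 35.5475) (29, 50) (11.5395, 50)]  |A|=130.2986
5. ⊥bis P2·P4 via (11.89,44.39): [(28.2895, 35.6631) (29, 35.5475) (29, 50) (11.5395, 50)]  |A|=130.2986
6. ⊥bis P2·P5 via (17.54,32.875): [(28.2895, 35.6631) (29, 35.5475) (29, 50) (11.5395, 50)]  |A|=130.2986
7. canonical 4-gon: [(28.2895, 35.6631) (29, 35.5475) (29, 50) (11.5395, 50)]
8. shoelace: 130.2986

Area of P2's cell: 130.2986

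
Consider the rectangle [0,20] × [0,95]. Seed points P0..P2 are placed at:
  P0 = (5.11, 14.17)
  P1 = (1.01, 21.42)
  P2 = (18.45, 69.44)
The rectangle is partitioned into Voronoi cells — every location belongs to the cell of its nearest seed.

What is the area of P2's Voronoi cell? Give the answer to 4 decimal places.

Area of P2's cell: 993.3612

1. box [0,20]×[0,95]: [(0, 0) (20, 0) (20, 95) (0, 95)]
2. ⊥bis P2·P0 via (11.78,41.805): [(0, 44.6482) (20, 39.821) (20, 95) (0, 95)]  |A|=1055.3076
3. ⊥bis P2·P1 via (9.73,45.43): [(0, 48.9638) (20, 41.7001) (20, 95) (0, 95)]  |A|=993.3612
4. canonical 4-gon: [(0, 48.9638) (20, 41.7001) (20, 95) (0, 95)]
5. shoelace: 993.3612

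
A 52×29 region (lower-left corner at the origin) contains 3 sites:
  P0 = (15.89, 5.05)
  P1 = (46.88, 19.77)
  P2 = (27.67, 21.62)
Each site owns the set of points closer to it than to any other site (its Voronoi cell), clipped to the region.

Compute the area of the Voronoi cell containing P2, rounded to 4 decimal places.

1. box [0,52]×[0,29]: [(0, 0) (52, 0) (52, 29) (0, 29)]
2. ⊥bis P2·P0 via (21.78,13.335): [(0, 28.8189) (40.5373, 0) (52, 0) (52, 29) (0, 29)]  |A|=923.8796
3. ⊥bis P2·P1 via (37.275,20.695): [(0, 28.8189) (35.6187, 3.4967) (38.0748, 29) (0, 29)]  |A|=488.7413
4. canonical 4-gon: [(0, 28.8189) (35.6187, 3.4967) (38.0748, 29) (0, 29)]
5. shoelace: 488.7413

Area of P2's cell: 488.7413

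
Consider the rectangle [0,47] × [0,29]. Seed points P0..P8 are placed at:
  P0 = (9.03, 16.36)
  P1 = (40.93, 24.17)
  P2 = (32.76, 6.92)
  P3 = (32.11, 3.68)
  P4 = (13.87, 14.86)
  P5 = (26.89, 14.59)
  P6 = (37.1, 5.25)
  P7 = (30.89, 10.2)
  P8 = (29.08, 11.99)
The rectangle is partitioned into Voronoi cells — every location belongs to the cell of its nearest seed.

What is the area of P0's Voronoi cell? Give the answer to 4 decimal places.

Area of P0's cell: 322.0738

1. box [0,47]×[0,29]: [(0, 0) (47, 0) (47, 29) (0, 29)]
2. ⊥bis P0·P1 via (24.98,20.265): [(0, 0) (29.9414, 0) (22.8414, 29) (0, 29)]  |A|=765.3515
3. ⊥bis P0·P2 via (20.895,11.64): [(0, 0) (16.2645, 0) (24.7309, 21.2825) (22.8414, 29) (0, 29)]  |A|=619.8117
4. ⊥bis P0·P3 via (20.57,10.02): [(0, 0) (15.0651, 0) (19.4122, 7.9126) (24.7309, 21.2825) (22.8414, 29) (0, 29)]  |A|=615.0664
5. ⊥bis P0·P4 via (11.45,15.61): [(0, 0) (6.6122, 0) (15.5998, 29) (0, 29)]  |A|=322.0738
6. ⊥bis P0·P5 via (17.96,15.475): [(0, 0) (6.6122, 0) (15.5998, 29) (0, 29)]  |A|=322.0738
7. ⊥bis P0·P6 via (23.065,10.805): [(0, 0) (6.6122, 0) (15.5998, 29) (0, 29)]  |A|=322.0738
8. ⊥bis P0·P7 via (19.96,13.28): [(0, 0) (6.6122, 0) (15.5998, 29) (0, 29)]  |A|=322.0738
9. ⊥bis P0·P8 via (19.055,14.175): [(0, 0) (6.6122, 0) (15.5998, 29) (0, 29)]  |A|=322.0738
10. canonical 4-gon: [(0, 0) (6.6122, 0) (15.5998, 29) (0, 29)]
11. shoelace: 322.0738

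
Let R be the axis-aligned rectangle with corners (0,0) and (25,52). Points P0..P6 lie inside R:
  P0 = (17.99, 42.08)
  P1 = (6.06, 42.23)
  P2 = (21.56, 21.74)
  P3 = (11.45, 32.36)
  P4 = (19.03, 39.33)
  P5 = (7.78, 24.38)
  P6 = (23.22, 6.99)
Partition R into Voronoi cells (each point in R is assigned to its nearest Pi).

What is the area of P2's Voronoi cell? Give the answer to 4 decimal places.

1. box [0,25]×[0,52]: [(0, 0) (25, 0) (25, 52) (0, 52)]
2. ⊥bis P2·P0 via (19.775,31.91): [(0, 28.4392) (0, 0) (25, 0) (25, 32.8271)]  |A|=765.828
3. ⊥bis P2·P1 via (13.81,31.985): [(11.8788, 30.5241) (0, 21.5382) (0, 0) (25, 0) (25, 32.8271)]  |A|=724.8405
4. ⊥bis P2·P3 via (16.505,27.05): [(22.025, 32.3049) (0, 11.3376) (0, 0) (25, 0) (25, 32.8271)]  |A|=577.4972
5. ⊥bis P2·P4 via (20.295,30.535): [(20.1428, 30.5131) (0, 11.3376) (0, 0) (25, 0) (25, 31.2117)]  |A|=571.4002
6. ⊥bis P2·P5 via (14.67,23.06): [(20.1428, 30.5131) (15.1956, 25.8035) (10.2521, 0) (25, 0) (25, 31.2117)]  |A|=352.9891
7. ⊥bis P2·P6 via (22.39,14.365): [(20.1428, 30.5131) (15.1956, 25.8035) (12.7974, 13.2854) (25, 14.6587) (25, 31.2117)]  |A|=165.5856
8. canonical 5-gon: [(20.1428, 30.5131) (15.1956, 25.8035) (12.7974, 13.2854) (25, 14.6587) (25, 31.2117)]
9. shoelace: 165.5856

Area of P2's cell: 165.5856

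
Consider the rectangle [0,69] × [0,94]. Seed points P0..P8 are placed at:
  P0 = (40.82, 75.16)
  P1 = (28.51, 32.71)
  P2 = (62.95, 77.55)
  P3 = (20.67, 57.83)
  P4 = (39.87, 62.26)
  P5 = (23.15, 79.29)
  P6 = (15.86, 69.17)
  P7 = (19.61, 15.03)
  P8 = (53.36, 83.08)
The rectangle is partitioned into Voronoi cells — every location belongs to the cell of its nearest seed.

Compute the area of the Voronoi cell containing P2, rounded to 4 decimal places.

1. box [0,69]×[0,94]: [(0, 0) (69, 0) (69, 94) (0, 94)]
2. ⊥bis P2·P0 via (51.885,76.355): [(60.1312, 0) (69, 0) (69, 94) (49.9794, 94)]  |A|=1310.803
3. ⊥bis P2·P1 via (45.73,55.13): [(54.9413, 48.0551) (69, 37.2571) (69, 94) (49.9794, 94)]  |A|=835.8147
4. ⊥bis P2·P3 via (41.81,67.69): [(54.9413, 48.0551) (69, 37.2571) (69, 94) (49.9794, 94)]  |A|=835.8147
5. ⊥bis P2·P4 via (51.41,69.905): [(52.8098, 67.7921) (69, 43.3532) (69, 94) (49.9794, 94)]  |A|=659.2373
6. ⊥bis P2·P5 via (43.05,78.42): [(52.8098, 67.7921) (69, 43.3532) (69, 94) (49.9794, 94)]  |A|=659.2373
7. ⊥bis P2·P6 via (39.405,73.36): [(52.8098, 67.7921) (69, 43.3532) (69, 94) (49.9794, 94)]  |A|=659.2373
8. ⊥bis P2·P7 via (41.28,46.29): [(52.8098, 67.7921) (69, 43.3532) (69, 94) (49.9794, 94)]  |A|=659.2373
9. ⊥bis P2·P8 via (58.155,80.315): [(52.5138, 70.5322) (52.8098, 67.7921) (69, 43.3532) (69, 94) (66.0464, 94)]  |A|=470.7093
10. canonical 5-gon: [(52.5138, 70.5322) (52.8098, 67.7921) (69, 43.3532) (69, 94) (66.0464, 94)]
11. shoelace: 470.7093

Area of P2's cell: 470.7093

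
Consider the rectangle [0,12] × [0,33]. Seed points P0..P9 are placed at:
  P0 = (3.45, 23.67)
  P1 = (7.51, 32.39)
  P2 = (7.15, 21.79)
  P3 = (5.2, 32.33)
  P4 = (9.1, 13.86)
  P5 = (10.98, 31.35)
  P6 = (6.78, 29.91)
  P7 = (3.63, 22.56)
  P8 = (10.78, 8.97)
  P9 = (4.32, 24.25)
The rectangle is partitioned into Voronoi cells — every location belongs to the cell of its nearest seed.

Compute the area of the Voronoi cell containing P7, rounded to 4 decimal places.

Area of P7's cell: 35.2187

1. box [0,12]×[0,33]: [(0, 0) (12, 0) (12, 33) (0, 33)]
2. ⊥bis P7·P0 via (3.54,23.115): [(0, 22.5409) (0, 0) (12, 0) (12, 24.4869)]  |A|=282.167
3. ⊥bis P7·P1 via (5.57,27.475): [(0, 22.5409) (0, 0) (12, 0) (12, 24.4869)]  |A|=282.167
4. ⊥bis P7·P2 via (5.39,22.175): [(5.6712, 23.4606) (0, 22.5409) (0, 0) (0.5392, 0)]  |A|=70.2426
5. ⊥bis P7·P3 via (4.415,27.445): [(5.6712, 23.4606) (0, 22.5409) (0, 0) (0.5392, 0)]  |A|=70.2426
6. ⊥bis P7·P4 via (6.365,18.21): [(4.2289, 16.8669) (5.6712, 23.4606) (0, 22.5409) (0, 14.2081)]  |A|=35.6531
7. ⊥bis P7·P5 via (7.305,26.955): [(4.2289, 16.8669) (5.6712, 23.4606) (0, 22.5409) (0, 14.2081)]  |A|=35.6531
8. ⊥bis P7·P6 via (5.205,26.235): [(4.2289, 16.8669) (5.6712, 23.4606) (0, 22.5409) (0, 14.2081)]  |A|=35.6531
9. ⊥bis P7·P8 via (7.205,15.765): [(4.2289, 16.8669) (5.6712, 23.4606) (0, 22.5409) (0, 14.2081)]  |A|=35.6531
10. ⊥bis P7·P9 via (3.975,23.405): [(4.2289, 16.8669) (5.521, 22.7738) (4.3597, 23.2479) (0, 22.5409) (0, 14.2081)]  |A|=35.2187
11. canonical 5-gon: [(4.2289, 16.8669) (5.521, 22.7738) (4.3597, 23.2479) (0, 22.5409) (0, 14.2081)]
12. shoelace: 35.2187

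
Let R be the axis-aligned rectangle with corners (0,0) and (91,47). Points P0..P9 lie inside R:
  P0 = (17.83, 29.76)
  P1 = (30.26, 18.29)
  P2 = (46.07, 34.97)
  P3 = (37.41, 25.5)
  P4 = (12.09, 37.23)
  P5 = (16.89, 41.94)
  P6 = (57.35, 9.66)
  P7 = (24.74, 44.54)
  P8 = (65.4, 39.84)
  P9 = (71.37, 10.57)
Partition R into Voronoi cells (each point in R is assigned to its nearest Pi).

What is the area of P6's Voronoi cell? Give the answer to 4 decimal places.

1. box [0,91]×[0,47]: [(0, 0) (91, 0) (91, 47) (0, 47)]
2. ⊥bis P6·P0 via (37.59,19.71): [(27.5654, 0) (91, 0) (91, 47) (51.4698, 47)]  |A|=2419.6725
3. ⊥bis P6·P1 via (43.805,13.975): [(39.353, 0) (91, 0) (91, 47) (54.3257, 47)]  |A|=2075.5502
4. ⊥bis P6·P2 via (51.71,22.315): [(45.5934, 19.589) (39.353, 0) (91, 0) (91, 39.8255)]  |A|=1410.0265
5. ⊥bis P6·P3 via (47.38,17.58): [(50.8298, 21.9227) (43.3288, 12.4802) (39.353, 0) (91, 0) (91, 39.8255)]  |A|=1394.057
6. ⊥bis P6·P4 via (34.72,23.445): [(50.8298, 21.9227) (43.3288, 12.4802) (39.353, 0) (91, 0) (91, 39.8255)]  |A|=1394.057
7. ⊥bis P6·P5 via (37.12,25.8): [(50.8298, 21.9227) (43.3288, 12.4802) (39.353, 0) (91, 0) (91, 39.8255)]  |A|=1394.057
8. ⊥bis P6·P7 via (41.045,27.1): [(50.8298, 21.9227) (43.3288, 12.4802) (39.353, 0) (91, 0) (91, 39.8255)]  |A|=1394.057
9. ⊥bis P6·P8 via (61.375,24.75): [(58.7467, 25.4511) (50.8298, 21.9227) (43.3288, 12.4802) (39.353, 0) (91, 0) (91, 16.848)]  |A|=1023.5069
10. ⊥bis P6·P9 via (64.36,10.115): [(63.4459, 24.1976) (58.7467, 25.4511) (50.8298, 21.9227) (43.3288, 12.4802) (39.353, 0) (65.0165, 0)]  |A|=477.022
11. canonical 6-gon: [(63.4459, 24.1976) (58.7467, 25.4511) (50.8298, 21.9227) (43.3288, 12.4802) (39.353, 0) (65.0165, 0)]
12. shoelace: 477.022

Area of P6's cell: 477.0220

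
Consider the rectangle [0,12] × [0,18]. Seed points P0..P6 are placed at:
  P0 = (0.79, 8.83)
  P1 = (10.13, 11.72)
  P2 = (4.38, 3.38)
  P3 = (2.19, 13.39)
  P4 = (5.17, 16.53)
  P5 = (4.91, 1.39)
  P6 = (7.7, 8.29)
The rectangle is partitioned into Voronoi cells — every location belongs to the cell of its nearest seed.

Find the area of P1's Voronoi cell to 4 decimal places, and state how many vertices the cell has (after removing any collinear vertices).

1. box [0,12]×[0,18]: [(0, 0) (12, 0) (12, 18) (0, 18)]
2. ⊥bis P1·P0 via (5.46,10.275): [(8.6393, 0) (12, 0) (12, 18) (3.0697, 18)]  |A|=110.6188
3. ⊥bis P1·P2 via (7.255,7.55): [(6.0451, 8.3842) (12, 4.2786) (12, 18) (3.0697, 18)]  |A|=83.7911
4. ⊥bis P1·P3 via (6.16,12.555): [(5.5912, 9.8508) (6.0451, 8.3842) (12, 4.2786) (12, 18) (7.3052, 18)]  |A|=66.5332
5. ⊥bis P1·P4 via (7.65,14.125): [(6.169, 12.5978) (5.5912, 9.8508) (6.0451, 8.3842) (12, 4.2786) (12, 18) (11.4078, 18)]  |A|=55.4517
6. ⊥bis P1·P5 via (7.52,6.555): [(6.169, 12.5978) (5.5912, 9.8508) (6.0451, 8.3842) (11.9317, 4.3257) (12, 4.2911) (12, 18) (11.4078, 18)]  |A|=55.4513
7. ⊥bis P1·P6 via (8.915,10.005): [(6.169, 12.5978) (6.0505, 12.0344) (12, 7.8194) (12, 18) (11.4078, 18)]  |A|=33.2069
8. canonical 5-gon: [(6.169, 12.5978) (6.0505, 12.0344) (12, 7.8194) (12, 18) (11.4078, 18)]
9. shoelace: 33.2069

Area of P1's cell: 33.2069 (5 vertices)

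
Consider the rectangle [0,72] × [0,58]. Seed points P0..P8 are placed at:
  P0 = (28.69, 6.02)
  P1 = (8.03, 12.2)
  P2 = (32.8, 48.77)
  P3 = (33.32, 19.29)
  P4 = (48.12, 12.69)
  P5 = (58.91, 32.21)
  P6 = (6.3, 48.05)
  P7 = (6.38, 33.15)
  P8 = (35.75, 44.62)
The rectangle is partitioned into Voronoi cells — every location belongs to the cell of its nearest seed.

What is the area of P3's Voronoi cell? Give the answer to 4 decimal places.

Area of P3's cell: 431.9199

1. box [0,72]×[0,58]: [(0, 0) (72, 0) (72, 58) (0, 58)]
2. ⊥bis P3·P0 via (31.005,12.655): [(0, 23.4729) (67.2754, 0) (72, 0) (72, 58) (0, 58)]  |A|=3386.4269
3. ⊥bis P3·P1 via (20.675,15.745): [(20.5152, 16.315) (67.2754, 0) (72, 0) (72, 58) (8.8289, 58)]  |A|=2848.2447
4. ⊥bis P3·P2 via (33.06,34.03): [(15.635, 33.7226) (20.5152, 16.315) (67.2754, 0) (72, 0) (72, 34.7169)]  |A|=1425.254
5. ⊥bis P3·P4 via (40.72,15.99): [(48.8894, 34.3092) (15.635, 33.7226) (20.5152, 16.315) (38.125, 10.1708)]  |A|=536.4768
6. ⊥bis P3·P5 via (46.115,25.75): [(45.5614, 26.8465) (41.8562, 34.1852) (15.635, 33.7226) (20.5152, 16.315) (38.125, 10.1708)]  |A|=510.4399
7. ⊥bis P3·P6 via (19.81,33.67): [(45.5614, 26.8465) (41.8562, 34.1852) (19.947, 33.7987) (16.5171, 30.5763) (20.5152, 16.315) (38.125, 10.1708)]  |A|=503.6229
8. ⊥bis P3·P7 via (19.85,26.22): [(45.5614, 26.8465) (41.8562, 34.1852) (23.7839, 33.8664) (18.4832, 23.5633) (20.5152, 16.315) (38.125, 10.1708)]  |A|=468.8415
9. ⊥bis P3·P8 via (34.535,31.955): [(45.5614, 26.8465) (43.4122, 31.1034) (23.3524, 33.0278) (18.4832, 23.5633) (20.5152, 16.315) (38.125, 10.1708)]  |A|=431.9199
10. canonical 6-gon: [(45.5614, 26.8465) (43.4122, 31.1034) (23.3524, 33.0278) (18.4832, 23.5633) (20.5152, 16.315) (38.125, 10.1708)]
11. shoelace: 431.9199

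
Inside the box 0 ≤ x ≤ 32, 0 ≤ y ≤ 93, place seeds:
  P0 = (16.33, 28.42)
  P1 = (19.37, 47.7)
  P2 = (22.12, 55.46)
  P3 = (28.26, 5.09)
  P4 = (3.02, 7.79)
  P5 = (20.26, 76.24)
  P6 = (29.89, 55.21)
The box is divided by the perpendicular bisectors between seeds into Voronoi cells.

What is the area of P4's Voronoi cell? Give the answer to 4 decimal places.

Area of P4's cell: 302.7189

1. box [0,32]×[0,93]: [(0, 0) (32, 0) (32, 93) (0, 93)]
2. ⊥bis P4·P0 via (9.675,18.105): [(0, 24.3471) (0, 0) (32, 0) (32, 3.7014)]  |A|=448.7762
3. ⊥bis P4·P1 via (11.195,27.745): [(0, 24.3471) (0, 0) (32, 0) (32, 3.7014)]  |A|=448.7762
4. ⊥bis P4·P2 via (12.57,31.625): [(0, 24.3471) (0, 0) (32, 0) (32, 3.7014)]  |A|=448.7762
5. ⊥bis P4·P3 via (15.64,6.44): [(16.4222, 13.7519) (0, 24.3471) (0, 0) (14.9511, 0)]  |A|=302.7189
6. ⊥bis P4·P5 via (11.64,42.015): [(16.4222, 13.7519) (0, 24.3471) (0, 0) (14.9511, 0)]  |A|=302.7189
7. ⊥bis P4·P6 via (16.455,31.5): [(16.4222, 13.7519) (0, 24.3471) (0, 0) (14.9511, 0)]  |A|=302.7189
8. canonical 4-gon: [(16.4222, 13.7519) (0, 24.3471) (0, 0) (14.9511, 0)]
9. shoelace: 302.7189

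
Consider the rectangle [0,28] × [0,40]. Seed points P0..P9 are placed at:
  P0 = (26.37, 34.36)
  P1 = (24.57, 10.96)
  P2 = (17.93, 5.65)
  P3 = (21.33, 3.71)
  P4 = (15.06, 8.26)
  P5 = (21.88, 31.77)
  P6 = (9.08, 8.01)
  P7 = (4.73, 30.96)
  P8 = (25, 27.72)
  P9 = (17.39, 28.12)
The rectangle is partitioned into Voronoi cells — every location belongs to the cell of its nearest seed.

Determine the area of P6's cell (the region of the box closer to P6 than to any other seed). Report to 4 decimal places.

1. box [0,28]×[0,40]: [(0, 0) (28, 0) (28, 40) (0, 40)]
2. ⊥bis P6·P0 via (17.725,21.185): [(0, 32.8156) (0, 0) (28, 0) (28, 14.4429)]  |A|=661.6182
3. ⊥bis P6·P1 via (16.825,9.485): [(14.15, 23.5308) (0, 32.8156) (0, 0) (18.6314, 0)]  |A|=451.3761
4. ⊥bis P6·P2 via (13.505,6.83): [(15.7368, 15.1991) (14.15, 23.5308) (0, 32.8156) (0, 0) (11.6837, 0)]  |A|=398.5766
5. ⊥bis P6·P3 via (15.205,5.86): [(15.7368, 15.1991) (14.15, 23.5308) (0, 32.8156) (0, 0) (11.6837, 0)]  |A|=398.5766
6. ⊥bis P6·P4 via (12.07,8.135): [(12.3116, 2.3549) (11.3495, 25.3684) (0, 32.8156) (0, 0) (11.6837, 0)]  |A|=342.7773
7. ⊥bis P6·P5 via (15.48,19.89): [(12.3116, 2.3549) (11.4887, 22.0402) (0, 28.2294) (0, 0) (11.6837, 0)]  |A|=298.0644
8. ⊥bis P6·P7 via (6.905,19.485): [(12.3116, 2.3549) (11.5586, 20.3671) (0, 18.1762) (0, 0) (11.6837, 0)]  |A|=230.5692
9. ⊥bis P6·P8 via (17.04,17.865): [(12.3116, 2.3549) (11.5586, 20.3671) (0, 18.1762) (0, 0) (11.6837, 0)]  |A|=230.5692
10. ⊥bis P6·P9 via (13.235,18.065): [(12.3116, 2.3549) (11.6271, 18.7294) (8.8887, 19.861) (0, 18.1762) (0, 0) (11.6837, 0)]  |A|=228.3657
11. canonical 6-gon: [(12.3116, 2.3549) (11.6271, 18.7294) (8.8887, 19.861) (0, 18.1762) (0, 0) (11.6837, 0)]
12. shoelace: 228.3657

Area of P6's cell: 228.3657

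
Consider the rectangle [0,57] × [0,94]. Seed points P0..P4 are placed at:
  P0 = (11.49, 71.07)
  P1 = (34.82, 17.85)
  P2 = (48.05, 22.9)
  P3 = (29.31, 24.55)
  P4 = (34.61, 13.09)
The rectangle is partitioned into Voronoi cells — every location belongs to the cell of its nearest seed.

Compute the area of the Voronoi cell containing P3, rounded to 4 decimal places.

1. box [0,57]×[0,94]: [(0, 0) (57, 0) (57, 94) (0, 94)]
2. ⊥bis P3·P0 via (20.4,47.81): [(0, 39.9956) (0, 0) (57, 0) (57, 61.83)]  |A|=2902.0293
3. ⊥bis P3·P1 via (32.065,21.2): [(0, 39.9956) (0, 0) (6.2864, 0) (57, 41.7062) (57, 61.83)]  |A|=1844.4927
4. ⊥bis P3·P2 via (38.68,23.725): [(41.5127, 55.8974) (0, 39.9956) (0, 0) (6.2864, 0) (38.9567, 26.8677)]  |A|=1445.7279
5. ⊥bis P3·P4 via (31.96,18.82): [(41.5127, 55.8974) (0, 39.9956) (0, 4.0392) (25.5872, 15.8727) (38.9567, 26.8677)]  |A|=1344.161
6. canonical 5-gon: [(41.5127, 55.8974) (0, 39.9956) (0, 4.0392) (25.5872, 15.8727) (38.9567, 26.8677)]
7. shoelace: 1344.161

Area of P3's cell: 1344.1610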